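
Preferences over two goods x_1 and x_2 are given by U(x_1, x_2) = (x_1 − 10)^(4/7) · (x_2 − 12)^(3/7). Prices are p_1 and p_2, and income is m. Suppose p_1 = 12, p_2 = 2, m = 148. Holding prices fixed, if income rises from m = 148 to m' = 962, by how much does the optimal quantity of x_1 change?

Δx_1* = 38.7619

This is Cobb-Douglas in (x_1−10, x_2−12): tangency gives 4/7·p_2·(x_2−12) = 3/7·p_1·(x_1−10).
After buying the subsistence bundle (10, 12), a share 4/7 of the remaining income goes to x_1: x_1* = 10 + 4/7·(m − 10p_1 − 12p_2)/p_1.
Discretionary income = 148 − 10·12 − 12·2 = 4; x_1* = 10 + 4/7·4/12 = 10.1905.
At m' = 962: x_1* = 48.9524. Change: 48.9524 − 10.1905 = 38.7619.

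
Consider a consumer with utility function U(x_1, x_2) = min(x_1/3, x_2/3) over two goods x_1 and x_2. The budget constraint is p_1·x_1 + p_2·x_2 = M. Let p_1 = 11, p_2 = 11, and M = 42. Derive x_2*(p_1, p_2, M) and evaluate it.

Leontief preferences: the optimum is at the kink where x_1/3 = x_2/3, i.e. x_2 = x_1.
Budget: p_1·x_1 + p_2·x_1 = M, so (3·p_1 + 3·p_2)·x_1 = 3·M.
Demand: x_1*(p_1,p_2,M) = 3·M/(3·p_1 + 3·p_2), x_2* = 3·M/(3·p_1 + 3·p_2).
Here 3·11 + 3·11 = 66, giving x_2* = 1.9091.

x_2* = 1.9091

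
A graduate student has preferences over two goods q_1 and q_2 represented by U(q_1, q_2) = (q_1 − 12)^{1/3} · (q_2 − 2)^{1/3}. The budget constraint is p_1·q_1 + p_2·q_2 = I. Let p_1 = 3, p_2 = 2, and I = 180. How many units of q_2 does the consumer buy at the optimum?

This is Cobb-Douglas in (q_1−12, q_2−2): tangency gives 1/3·p_2·(q_2−2) = 1/3·p_1·(q_1−12).
After buying the subsistence bundle (12, 2), a share 0.5 of the remaining income goes to q_1: q_1* = 12 + 0.5·(I − 12p_1 − 2p_2)/p_1.
Discretionary income = 180 − 12·3 − 2·2 = 140; q_2* = 2 + 0.5·140/2 = 37.

q_2* = 37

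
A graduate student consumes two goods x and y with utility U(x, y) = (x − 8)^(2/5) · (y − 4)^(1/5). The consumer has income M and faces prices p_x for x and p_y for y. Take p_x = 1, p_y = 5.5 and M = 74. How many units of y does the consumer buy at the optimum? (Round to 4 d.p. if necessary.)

Discretionary income = 74 − 8·1 − 4·5.5 = 44; y* = 4 + 1/3·44/5.5 = 6.6667.

y* = 6.6667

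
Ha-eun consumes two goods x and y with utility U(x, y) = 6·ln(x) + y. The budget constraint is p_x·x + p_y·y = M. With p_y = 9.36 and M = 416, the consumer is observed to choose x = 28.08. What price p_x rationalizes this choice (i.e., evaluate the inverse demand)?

MU_x = 6/x, MU_y = 1. Tangency: 6/x = p_x/p_y.
So x*(p_x,p_y) = 6·p_y/p_x, independent of income; and y* = (M − 6·p_y)/p_y.
Set x* = 28.08 in the demand function and solve for p_x: p_x = 2.

p_x = 2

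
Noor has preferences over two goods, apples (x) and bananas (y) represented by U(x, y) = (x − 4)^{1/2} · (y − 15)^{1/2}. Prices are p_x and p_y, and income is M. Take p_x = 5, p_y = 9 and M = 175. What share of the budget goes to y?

share on y = 0.8286

Let x' = x−4, y' = y−15. MRS = y'/x' = p_x/p_y.
Substituting into the budget: x* = 4 + 0.5·(M − 4·p_x − 15·p_y)/p_x, and y* = 15 + 0.5·(…)/p_y.
Discretionary income = 175 − 4·5 − 15·9 = 20; x* = 4 + 0.5·20/5 = 6; y* = 15 + 0.5·20/9 = 16.1111.
Expenditure on y: 9·16.1111 = 145; share = 0.8286.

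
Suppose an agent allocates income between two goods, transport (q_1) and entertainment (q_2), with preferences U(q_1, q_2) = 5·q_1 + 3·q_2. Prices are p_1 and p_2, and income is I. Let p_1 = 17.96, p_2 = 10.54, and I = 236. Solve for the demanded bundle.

q_1* = 0, q_2* = 22.3909

Perfect substitutes: compare marginal utility per dollar. 5/p_1 vs 3/p_2 → 0.2784 vs 0.2846.
q_2 gives more utility per dollar, so spend all income on q_2: q_2* = I/p_2, q_1* = 0.
Numerically: q_1* = 0, q_2* = 22.3909.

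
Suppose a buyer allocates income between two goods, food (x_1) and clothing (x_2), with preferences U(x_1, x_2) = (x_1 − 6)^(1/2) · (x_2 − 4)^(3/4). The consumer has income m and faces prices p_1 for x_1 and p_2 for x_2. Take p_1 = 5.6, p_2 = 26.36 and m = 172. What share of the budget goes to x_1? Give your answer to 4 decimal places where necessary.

Substituting into the budget: x_1* = 6 + 0.4·(m − 6·p_1 − 4·p_2)/p_1, and x_2* = 4 + 0.6·(…)/p_2.
Discretionary income = 172 − 6·5.6 − 4·26.36 = 32.96; x_1* = 6 + 0.4·32.96/5.6 = 8.3543; x_2* = 4 + 0.6·32.96/26.36 = 4.7502.
Expenditure on x_1: 5.6·8.3543 = 46.784; share = 0.272.

share on x_1 = 0.272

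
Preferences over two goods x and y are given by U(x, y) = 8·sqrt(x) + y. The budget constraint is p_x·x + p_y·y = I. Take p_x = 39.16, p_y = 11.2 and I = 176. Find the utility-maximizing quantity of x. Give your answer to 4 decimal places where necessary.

x* = 1.3088

Solve: √x = 4·p_y/p_x, so x*(p_x,p_y) = (4·p_y/p_x)², and y* = (I − p_x·x*)/p_y.
Plugging in: x* = (4·11.2/39.16)² = 1.3088.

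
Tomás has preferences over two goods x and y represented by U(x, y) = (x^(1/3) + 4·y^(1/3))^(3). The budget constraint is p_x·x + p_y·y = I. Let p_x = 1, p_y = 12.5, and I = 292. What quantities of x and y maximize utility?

MRS = MU_x/MU_y = (1/4)·(y/x)^(2/3). Set equal to p_x/p_y.
Solve for the ratio: y/x = [4·p_x/p_y]^(1.5).
Substitute y = (y/x)·x into the budget: x* = I/(p_x + p_y·(y/x)).
Numerically y/x = 0.181019, so x* = 292/(1 + 12.5·0.181019) = 89.4953 and y* = 0.181019·89.4953 = 16.2004.

x* = 89.4953, y* = 16.2004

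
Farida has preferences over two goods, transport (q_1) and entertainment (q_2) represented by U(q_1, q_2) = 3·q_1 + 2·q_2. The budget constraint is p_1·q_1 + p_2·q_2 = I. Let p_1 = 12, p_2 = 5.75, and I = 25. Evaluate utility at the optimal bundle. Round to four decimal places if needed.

Linear utility — the consumer picks whichever good has higher MU/price: 3/12 = 0.25 vs 2/5.75 = 0.3478.
q_2 gives more utility per dollar, so spend all income on q_2: q_2* = I/p_2, q_1* = 0.
Numerically: q_1* = 0, q_2* = 4.3478.
Utility at the optimum: U(0, 4.3478) = 8.6957.

V = 8.6957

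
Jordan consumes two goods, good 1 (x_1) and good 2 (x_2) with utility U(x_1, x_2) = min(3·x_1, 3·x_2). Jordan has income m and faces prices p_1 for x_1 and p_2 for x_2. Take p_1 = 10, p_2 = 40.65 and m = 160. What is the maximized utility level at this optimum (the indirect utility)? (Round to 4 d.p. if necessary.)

V = 9.4768

With perfect complements, no substitution: consume in ratio x_1:x_2 = 3:3.
Budget: p_1·x_1 + p_2·x_1 = m, so (3·p_1 + 3·p_2)·x_1 = 3·m.
Demand: x_1*(p_1,p_2,m) = 3·m/(3·p_1 + 3·p_2), x_2* = 3·m/(3·p_1 + 3·p_2).
Here 3·10 + 3·40.65 = 151.95, giving x_1* = 3.1589 and x_2* = 3.1589.
Utility at the optimum: U(3.1589, 3.1589) = 9.4768.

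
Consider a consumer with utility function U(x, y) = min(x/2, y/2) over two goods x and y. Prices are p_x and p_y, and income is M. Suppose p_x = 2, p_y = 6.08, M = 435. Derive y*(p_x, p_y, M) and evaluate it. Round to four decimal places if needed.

y* = 53.8366

With perfect complements, no substitution: consume in ratio x:y = 2:2.
Budget: p_x·x + p_y·x = M, so (2·p_x + 2·p_y)·x = 2·M.
Demand: x*(p_x,p_y,M) = 2·M/(2·p_x + 2·p_y), y* = 2·M/(2·p_x + 2·p_y).
Here 2·2 + 2·6.08 = 16.16, giving y* = 53.8366.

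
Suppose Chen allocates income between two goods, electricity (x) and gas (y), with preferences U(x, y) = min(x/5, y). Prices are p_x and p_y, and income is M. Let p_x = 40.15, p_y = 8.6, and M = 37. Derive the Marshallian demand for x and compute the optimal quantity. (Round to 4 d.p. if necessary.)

With perfect complements, no substitution: consume in ratio x:y = 5:1.
Budget: p_x·x + p_y·(1/5)·x = M, so (5·p_x + p_y)·x = 5·M.
Demand: x*(p_x,p_y,M) = 5·M/(5·p_x + p_y), y* = M/(5·p_x + p_y).
Here 5·40.15 + 8.6 = 209.35, giving x* = 0.8837.

x* = 0.8837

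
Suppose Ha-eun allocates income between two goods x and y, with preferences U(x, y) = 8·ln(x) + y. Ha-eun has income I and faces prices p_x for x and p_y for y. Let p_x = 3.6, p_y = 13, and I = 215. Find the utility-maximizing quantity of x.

So x*(p_x,p_y) = 8·p_y/p_x, independent of income; and y* = (I − 8·p_y)/p_y.
At the given prices: x* = 8·13/3.6 = 28.8889.

x* = 28.8889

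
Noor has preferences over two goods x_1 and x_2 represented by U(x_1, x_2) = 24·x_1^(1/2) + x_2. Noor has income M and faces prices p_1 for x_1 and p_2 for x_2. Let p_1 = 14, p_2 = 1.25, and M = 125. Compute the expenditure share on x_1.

Set MRS = p_1/p_2: 12·x_1^(−1/2) = p_1/p_2.
Thus x_1* = (12·p_2/p_1)² — independent of M — with the rest of income spent on x_2.
Plugging in: x_1* = (12·1.25/14)² = 1.148, x_2* = 87.1429.
Expenditure on x_1: 14·1.148 = 16.0714; share = 0.1286.

share on x_1 = 0.1286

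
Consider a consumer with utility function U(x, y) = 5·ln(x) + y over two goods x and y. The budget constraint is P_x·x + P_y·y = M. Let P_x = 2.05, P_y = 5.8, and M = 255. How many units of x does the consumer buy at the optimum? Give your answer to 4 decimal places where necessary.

x* = 14.1463

Set MRS = P_x/P_y: (5/x)/1 = P_x/P_y.
So x*(P_x,P_y) = 5·P_y/P_x, independent of income; and y* = (M − 5·P_y)/P_y.
At the given prices: x* = 5·5.8/2.05 = 14.1463.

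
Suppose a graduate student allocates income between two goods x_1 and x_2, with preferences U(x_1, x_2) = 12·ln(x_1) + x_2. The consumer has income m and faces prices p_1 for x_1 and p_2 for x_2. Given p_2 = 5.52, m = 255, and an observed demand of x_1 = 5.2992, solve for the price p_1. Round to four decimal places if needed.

p_1 = 12.5

Set MRS = p_1/p_2: (12/x_1)/1 = p_1/p_2.
So x_1*(p_1,p_2) = 12·p_2/p_1, independent of income; and x_2* = (m − 12·p_2)/p_2.
Set x_1* = 5.2992 in the demand function and solve for p_1: p_1 = 12.5.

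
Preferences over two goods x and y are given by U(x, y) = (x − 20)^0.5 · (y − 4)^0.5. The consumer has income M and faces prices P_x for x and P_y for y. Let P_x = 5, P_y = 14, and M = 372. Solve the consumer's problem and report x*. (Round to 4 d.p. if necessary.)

x* = 41.6

Let x' = x−20, y' = y−4. MRS = y'/x' = P_x/P_y.
Substituting into the budget: x* = 20 + 0.5·(M − 20·P_x − 4·P_y)/P_x, and y* = 4 + 0.5·(…)/P_y.
Discretionary income = 372 − 20·5 − 4·14 = 216; x* = 20 + 0.5·216/5 = 41.6.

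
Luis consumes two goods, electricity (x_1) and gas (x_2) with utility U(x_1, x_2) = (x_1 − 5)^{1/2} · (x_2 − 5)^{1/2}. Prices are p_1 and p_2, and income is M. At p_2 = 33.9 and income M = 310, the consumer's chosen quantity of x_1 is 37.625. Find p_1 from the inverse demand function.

This is Cobb-Douglas in (x_1−5, x_2−5): tangency gives 0.5·p_2·(x_2−5) = 0.5·p_1·(x_1−5).
Substituting into the budget: x_1* = 5 + 0.5·(M − 5·p_1 − 5·p_2)/p_1, and x_2* = 5 + 0.5·(…)/p_2.
Set x_1* = 37.625 in the demand function and solve for p_1: p_1 = 2.

p_1 = 2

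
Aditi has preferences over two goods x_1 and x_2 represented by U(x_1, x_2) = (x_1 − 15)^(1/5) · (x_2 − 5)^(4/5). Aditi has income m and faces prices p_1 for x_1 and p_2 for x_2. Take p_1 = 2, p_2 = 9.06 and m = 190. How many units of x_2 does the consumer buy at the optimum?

MRS = (1/4)·(x_2−5)/(x_1−15). Tangency with p_1/p_2 gives x_2−5 = 4·(p_1/p_2)·(x_1−15).
Substituting into the budget: x_1* = 15 + 0.2·(m − 15·p_1 − 5·p_2)/p_1, and x_2* = 5 + 0.8·(…)/p_2.
Discretionary income = 190 − 15·2 − 5·9.06 = 114.7; x_2* = 5 + 0.8·114.7/9.06 = 15.128.

x_2* = 15.128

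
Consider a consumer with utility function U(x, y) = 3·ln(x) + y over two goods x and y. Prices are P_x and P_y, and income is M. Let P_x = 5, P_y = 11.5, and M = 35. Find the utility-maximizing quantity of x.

Set MRS = P_x/P_y: (3/x)/1 = P_x/P_y.
So x*(P_x,P_y) = 3·P_y/P_x, independent of income; and y* = (M − 3·P_y)/P_y.
At the given prices: x* = 3·11.5/5 = 6.9.

x* = 6.9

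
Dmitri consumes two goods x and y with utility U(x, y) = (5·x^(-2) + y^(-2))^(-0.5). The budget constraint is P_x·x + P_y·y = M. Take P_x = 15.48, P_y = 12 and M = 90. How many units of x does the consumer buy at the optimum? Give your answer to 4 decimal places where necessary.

Numerically y/x = 0.63661, so x* = 90/(15.48 + 12·0.63661) = 3.8928.

x* = 3.8928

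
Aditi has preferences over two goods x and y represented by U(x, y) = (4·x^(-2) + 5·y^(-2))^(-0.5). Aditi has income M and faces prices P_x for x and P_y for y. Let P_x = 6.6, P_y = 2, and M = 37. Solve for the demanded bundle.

x* = 3.7726, y* = 6.0504

MRS = MU_x/MU_y = (4/5)·(y/x)^(3). Set equal to P_x/P_y.
Solve for the ratio: y/x = [(5/4)·P_x/P_y]^(1/3).
With the ratio pinned down, the budget gives x* = M/(P_x + P_y·(y/x)) and y* = (y/x)·x*.
Numerically y/x = 1.603767, so x* = 37/(6.6 + 2·1.603767) = 3.7726 and y* = 1.603767·3.7726 = 6.0504.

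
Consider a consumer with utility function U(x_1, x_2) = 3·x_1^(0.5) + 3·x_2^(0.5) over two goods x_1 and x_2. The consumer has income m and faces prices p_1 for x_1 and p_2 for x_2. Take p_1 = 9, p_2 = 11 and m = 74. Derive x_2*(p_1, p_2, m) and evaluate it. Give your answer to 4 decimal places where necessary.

x_2* = 3.0273

MU_x_1 ∝ 3·x_1^(-0.5), MU_x_2 ∝ 3·x_2^(-0.5), so MRS = (x_2/x_1)^(0.5) = p_1/p_2.
Solve for the ratio: x_2/x_1 = [p_1/p_2]^(2).
With the ratio pinned down, the budget gives x_1* = m/(p_1 + p_2·(x_2/x_1)) and x_2* = (x_2/x_1)·x_1*.
Numerically x_2/x_1 = 0.669421, so x_1* = 74/(9 + 11·0.669421) = 4.5222 and x_2* = 0.669421·4.5222 = 3.0273.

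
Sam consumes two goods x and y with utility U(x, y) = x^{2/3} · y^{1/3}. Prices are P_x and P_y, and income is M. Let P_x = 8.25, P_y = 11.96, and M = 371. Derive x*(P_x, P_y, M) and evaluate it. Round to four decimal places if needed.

x* = 29.9798

Tangency: MRS = 2·y/x = P_x/P_y.
So 2/3·P_y·y = 1/3·P_x·x; combined with the budget, a share 2/3 of income goes to x.
Demand: x*(P_x,P_y,M) = 2/3·M/P_x and y* = 1/3·M/P_y.
At P_x=8.25, P_y=11.96, M=371: x* = 2/3·371/8.25 = 29.9798.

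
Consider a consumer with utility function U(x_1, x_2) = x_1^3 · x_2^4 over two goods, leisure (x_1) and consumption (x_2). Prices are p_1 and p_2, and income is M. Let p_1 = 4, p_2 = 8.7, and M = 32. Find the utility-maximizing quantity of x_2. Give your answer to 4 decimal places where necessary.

The MRS is (3/4)·x_2/x_1. Set MRS = p_1/p_2.
Rearranging, p_2·x_2 = (4/3)·p_1·x_1. Substituting into the budget gives p_1·x_1·(1 + (4/3)) = M.
Demand: x_1*(p_1,p_2,M) = 3/7·M/p_1 and x_2* = 4/7·M/p_2.
At p_1=4, p_2=8.7, M=32: x_2* = 4/7·32/8.7 = 2.1018.

x_2* = 2.1018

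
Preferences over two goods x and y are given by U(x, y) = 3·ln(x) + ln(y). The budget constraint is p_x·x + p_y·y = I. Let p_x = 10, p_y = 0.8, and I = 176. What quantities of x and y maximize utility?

Tangency: MRS = 3·y/x = p_x/p_y.
So 3·p_y·y = p_x·x; combined with the budget, a share 0.75 of income goes to x.
Demand: x*(p_x,p_y,I) = 0.75·I/p_x and y* = 0.25·I/p_y.
At p_x=10, p_y=0.8, I=176: x* = 0.75·176/10 = 13.2, y* = 55.

x* = 13.2, y* = 55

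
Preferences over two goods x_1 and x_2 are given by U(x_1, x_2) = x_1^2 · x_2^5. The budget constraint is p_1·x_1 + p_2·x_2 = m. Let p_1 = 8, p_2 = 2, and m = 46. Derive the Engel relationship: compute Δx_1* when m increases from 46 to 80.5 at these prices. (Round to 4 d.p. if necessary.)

Δx_1* = 1.2321

Demand: x_1*(p_1,p_2,m) = 2/7·m/p_1 and x_2* = 5/7·m/p_2.
At p_1=8, p_2=2, m=46: x_1* = 2/7·46/8 = 1.6429.
At m' = 80.5: x_1* = 2.875. Change: 2.875 − 1.6429 = 1.2321.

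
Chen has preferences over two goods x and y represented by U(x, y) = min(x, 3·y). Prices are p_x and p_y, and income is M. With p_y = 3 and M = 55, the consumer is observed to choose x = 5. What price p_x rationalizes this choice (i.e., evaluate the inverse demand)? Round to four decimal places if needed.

p_x = 10

With perfect complements, no substitution: consume in ratio x:y = 3:1.
Budget: p_x·x + p_y·(1/3)·x = M, so (3·p_x + p_y)·x = 3·M.
Demand: x*(p_x,p_y,M) = 3·M/(3·p_x + p_y), y* = M/(3·p_x + p_y).
Set x* = 5 in the demand function and solve for p_x: p_x = 10.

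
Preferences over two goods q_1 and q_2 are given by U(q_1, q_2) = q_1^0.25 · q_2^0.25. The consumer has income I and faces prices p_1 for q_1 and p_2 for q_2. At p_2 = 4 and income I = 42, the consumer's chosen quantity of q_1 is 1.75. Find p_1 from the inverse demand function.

p_1 = 12

The MRS is q_2/q_1. Set MRS = p_1/p_2.
Rearranging, p_2·q_2 = p_1·q_1. Substituting into the budget gives p_1·q_1·(1 + 1) = I.
Demand: q_1*(p_1,p_2,I) = 0.5·I/p_1 and q_2* = 0.5·I/p_2.
Set q_1* = 1.75 in the demand function and solve for p_1: p_1 = 12.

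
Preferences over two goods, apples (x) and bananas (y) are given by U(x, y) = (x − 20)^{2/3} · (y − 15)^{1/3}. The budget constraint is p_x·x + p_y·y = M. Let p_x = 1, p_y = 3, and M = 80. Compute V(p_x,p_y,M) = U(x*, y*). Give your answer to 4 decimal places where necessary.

V = 5.5032

This is Cobb-Douglas in (x−20, y−15): tangency gives 2/3·p_y·(y−15) = 1/3·p_x·(x−20).
After buying the subsistence bundle (20, 15), a share 2/3 of the remaining income goes to x: x* = 20 + 2/3·(M − 20p_x − 15p_y)/p_x.
Discretionary income = 80 − 20·1 − 15·3 = 15; x* = 20 + 2/3·15/1 = 30; y* = 15 + 1/3·15/3 = 16.6667.
Utility at the optimum: U(30, 16.6667) = 5.5032.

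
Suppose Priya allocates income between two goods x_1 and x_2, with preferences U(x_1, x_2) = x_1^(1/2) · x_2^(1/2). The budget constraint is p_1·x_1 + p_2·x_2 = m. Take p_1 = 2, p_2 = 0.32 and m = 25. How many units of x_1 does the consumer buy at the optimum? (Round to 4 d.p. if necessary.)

x_1* = 6.25

Demand: x_1*(p_1,p_2,m) = 0.5·m/p_1 and x_2* = 0.5·m/p_2.
At p_1=2, p_2=0.32, m=25: x_1* = 0.5·25/2 = 6.25.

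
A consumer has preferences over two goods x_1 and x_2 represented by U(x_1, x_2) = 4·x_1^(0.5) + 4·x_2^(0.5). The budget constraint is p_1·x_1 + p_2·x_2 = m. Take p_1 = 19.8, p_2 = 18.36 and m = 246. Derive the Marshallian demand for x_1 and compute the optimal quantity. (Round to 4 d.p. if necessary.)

MRS = MU_x_1/MU_x_2 = (x_2/x_1)^(0.5). Set equal to p_1/p_2.
Solve for the ratio: x_2/x_1 = [p_1/p_2]^(2).
With the ratio pinned down, the budget gives x_1* = m/(p_1 + p_2·(x_2/x_1)) and x_2* = (x_2/x_1)·x_1*.
Numerically x_2/x_1 = 1.163014, so x_1* = 246/(19.8 + 18.36·1.163014) = 5.9777.

x_1* = 5.9777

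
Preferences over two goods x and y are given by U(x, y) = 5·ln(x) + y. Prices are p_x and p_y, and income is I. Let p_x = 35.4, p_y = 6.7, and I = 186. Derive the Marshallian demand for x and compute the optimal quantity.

x* = 0.9463

MU_x = 5/x, MU_y = 1. Tangency: 5/x = p_x/p_y.
So x*(p_x,p_y) = 5·p_y/p_x, independent of income; and y* = (I − 5·p_y)/p_y.
At the given prices: x* = 5·6.7/35.4 = 0.9463.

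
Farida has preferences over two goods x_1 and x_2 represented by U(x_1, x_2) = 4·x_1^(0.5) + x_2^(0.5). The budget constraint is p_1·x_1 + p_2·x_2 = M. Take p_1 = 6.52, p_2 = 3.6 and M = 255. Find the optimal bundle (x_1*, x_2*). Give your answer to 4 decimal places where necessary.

x_1* = 35.1335, x_2* = 7.2026

Substitute x_2 = (x_2/x_1)·x_1 into the budget: x_1* = M/(p_1 + p_2·(x_2/x_1)).
Numerically x_2/x_1 = 0.205008, so x_1* = 255/(6.52 + 3.6·0.205008) = 35.1335 and x_2* = 0.205008·35.1335 = 7.2026.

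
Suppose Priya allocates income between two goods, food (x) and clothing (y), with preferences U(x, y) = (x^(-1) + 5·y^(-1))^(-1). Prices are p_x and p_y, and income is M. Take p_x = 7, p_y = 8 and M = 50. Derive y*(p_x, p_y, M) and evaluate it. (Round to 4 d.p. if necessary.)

Numerically y/x = 2.09165, so x* = 50/(7 + 8·2.09165) = 2.1068 and y* = 2.09165·2.1068 = 4.4066.

y* = 4.4066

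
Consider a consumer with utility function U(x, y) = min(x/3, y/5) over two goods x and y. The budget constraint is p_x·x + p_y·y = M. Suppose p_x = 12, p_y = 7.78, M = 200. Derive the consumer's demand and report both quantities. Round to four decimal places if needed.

With perfect complements, no substitution: consume in ratio x:y = 3:5.
Budget: p_x·x + p_y·(5/3)·x = M, so (3·p_x + 5·p_y)·x = 3·M.
Demand: x*(p_x,p_y,M) = 3·M/(3·p_x + 5·p_y), y* = 5·M/(3·p_x + 5·p_y).
Here 3·12 + 5·7.78 = 74.9, giving x* = 8.0107 and y* = 13.3511.

x* = 8.0107, y* = 13.3511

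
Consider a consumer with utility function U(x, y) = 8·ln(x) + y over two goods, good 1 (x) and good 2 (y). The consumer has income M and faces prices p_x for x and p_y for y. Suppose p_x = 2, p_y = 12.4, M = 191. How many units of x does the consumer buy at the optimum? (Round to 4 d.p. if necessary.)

x* = 49.6

MU_x = 8/x, MU_y = 1. Tangency: 8/x = p_x/p_y.
So x*(p_x,p_y) = 8·p_y/p_x, independent of income; and y* = (M − 8·p_y)/p_y.
At the given prices: x* = 8·12.4/2 = 49.6.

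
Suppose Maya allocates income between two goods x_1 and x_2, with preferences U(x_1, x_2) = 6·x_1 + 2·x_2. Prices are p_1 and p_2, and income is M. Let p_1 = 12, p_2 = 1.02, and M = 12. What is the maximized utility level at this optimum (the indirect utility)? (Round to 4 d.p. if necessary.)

Perfect substitutes: compare marginal utility per dollar. 6/p_1 vs 2/p_2 → 0.5 vs 1.9608.
x_2 gives more utility per dollar, so spend all income on x_2: x_2* = M/p_2, x_1* = 0.
Numerically: x_1* = 0, x_2* = 11.7647.
Utility at the optimum: U(0, 11.7647) = 23.5294.

V = 23.5294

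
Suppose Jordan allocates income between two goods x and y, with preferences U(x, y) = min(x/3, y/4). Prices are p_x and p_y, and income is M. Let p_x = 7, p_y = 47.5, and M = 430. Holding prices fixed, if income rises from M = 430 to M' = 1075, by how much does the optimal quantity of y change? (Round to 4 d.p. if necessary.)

Δy* = 12.2275

Leontief preferences: the optimum is at the kink where x/3 = y/4, i.e. y = (4/3)·x.
Budget: p_x·x + p_y·(4/3)·x = M, so (3·p_x + 4·p_y)·x = 3·M.
Demand: x*(p_x,p_y,M) = 3·M/(3·p_x + 4·p_y), y* = 4·M/(3·p_x + 4·p_y).
Here 3·7 + 4·47.5 = 211, giving y* = 8.1517.
At M' = 1075: y* = 20.3791. Change: 20.3791 − 8.1517 = 12.2275.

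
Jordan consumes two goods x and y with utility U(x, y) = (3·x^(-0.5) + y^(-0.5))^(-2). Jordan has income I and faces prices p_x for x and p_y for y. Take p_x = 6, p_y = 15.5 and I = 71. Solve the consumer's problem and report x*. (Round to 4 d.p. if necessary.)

MRS = MU_x/MU_y = 3·(y/x)^(1.5). Set equal to p_x/p_y.
Hence y/x = ((1/3)·p_x/p_y)^(1/(1.5)), i.e. raised to the 2/3 power.
Substitute y = (y/x)·x into the budget: x* = I/(p_x + p_y·(y/x)).
Numerically y/x = 0.255348, so x* = 71/(6 + 15.5·0.255348) = 7.13.

x* = 7.13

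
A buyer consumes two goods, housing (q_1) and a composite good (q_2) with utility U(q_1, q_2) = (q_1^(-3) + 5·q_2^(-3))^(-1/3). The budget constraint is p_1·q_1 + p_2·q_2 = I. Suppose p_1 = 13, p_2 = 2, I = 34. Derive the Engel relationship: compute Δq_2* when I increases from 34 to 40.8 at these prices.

MRS = MU_q_1/MU_q_2 = (1/5)·(q_2/q_1)^(4). Set equal to p_1/p_2.
Hence q_2/q_1 = (5·p_1/p_2)^(1/(4)), i.e. raised to the 0.25 power.
With the ratio pinned down, the budget gives q_1* = I/(p_1 + p_2·(q_2/q_1)) and q_2* = (q_2/q_1)·q_1*.
Numerically q_2/q_1 = 2.387651, so q_1* = 34/(13 + 2·2.387651) = 1.9128 and q_2* = 2.387651·1.9128 = 4.567.
At I' = 40.8: q_2* = 5.4804. Change: 5.4804 − 4.567 = 0.9134.

Δq_2* = 0.9134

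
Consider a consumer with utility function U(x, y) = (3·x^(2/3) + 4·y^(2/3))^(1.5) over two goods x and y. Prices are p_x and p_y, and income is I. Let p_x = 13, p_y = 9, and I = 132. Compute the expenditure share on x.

share on x = 0.1682

MRS = MU_x/MU_y = (3/4)·(y/x)^(1/3). Set equal to p_x/p_y.
Solve for the ratio: y/x = [(4/3)·p_x/p_y]^(3).
With the ratio pinned down, the budget gives x* = I/(p_x + p_y·(y/x)) and y* = (y/x)·x*.
Numerically y/x = 7.143626, so x* = 132/(13 + 9·7.143626) = 1.7078 and y* = 7.143626·1.7078 = 12.1999.
Expenditure on x: 13·1.7078 = 22.2013; share = 0.1682.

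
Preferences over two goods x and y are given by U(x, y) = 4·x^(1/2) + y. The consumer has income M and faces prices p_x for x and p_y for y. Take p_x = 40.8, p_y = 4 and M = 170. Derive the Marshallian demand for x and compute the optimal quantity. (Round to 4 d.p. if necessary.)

Utility is quasi-linear in y; the FOC for x is 2/√x = p_x/p_y.
Thus x* = (2·p_y/p_x)² — independent of M — with the rest of income spent on y.
Plugging in: x* = (2·4/40.8)² = 0.0384.

x* = 0.0384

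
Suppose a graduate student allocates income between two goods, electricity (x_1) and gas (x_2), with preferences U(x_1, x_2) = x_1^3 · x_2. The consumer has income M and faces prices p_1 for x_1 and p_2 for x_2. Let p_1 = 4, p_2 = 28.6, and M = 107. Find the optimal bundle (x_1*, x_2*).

x_1* = 20.0625, x_2* = 0.9353

Demand: x_1*(p_1,p_2,M) = 0.75·M/p_1 and x_2* = 0.25·M/p_2.
At p_1=4, p_2=28.6, M=107: x_1* = 0.75·107/4 = 20.0625, x_2* = 0.9353.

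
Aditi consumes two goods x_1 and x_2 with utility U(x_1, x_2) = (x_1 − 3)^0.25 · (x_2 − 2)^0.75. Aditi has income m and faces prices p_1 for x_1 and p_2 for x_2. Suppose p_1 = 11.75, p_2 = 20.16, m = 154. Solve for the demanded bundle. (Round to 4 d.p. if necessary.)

Let x_1' = x_1−3, x_2' = x_2−2. MRS = (1/3)·x_2'/x_1' = p_1/p_2.
Substituting into the budget: x_1* = 3 + 0.25·(m − 3·p_1 − 2·p_2)/p_1, and x_2* = 2 + 0.75·(…)/p_2.
Discretionary income = 154 − 3·11.75 − 2·20.16 = 78.43; x_1* = 3 + 0.25·78.43/11.75 = 4.6687; x_2* = 2 + 0.75·78.43/20.16 = 4.9178.

x_1* = 4.6687, x_2* = 4.9178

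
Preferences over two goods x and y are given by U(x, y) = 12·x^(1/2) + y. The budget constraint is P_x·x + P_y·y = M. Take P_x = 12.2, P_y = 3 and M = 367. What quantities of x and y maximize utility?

MU_x = 6/√x, MU_y = 1. Tangency: 6/√x = P_x/P_y.
Thus x* = (6·P_y/P_x)² — independent of M — with the rest of income spent on y.
Plugging in: x* = (6·3/12.2)² = 2.1768, y* = 113.4809.

x* = 2.1768, y* = 113.4809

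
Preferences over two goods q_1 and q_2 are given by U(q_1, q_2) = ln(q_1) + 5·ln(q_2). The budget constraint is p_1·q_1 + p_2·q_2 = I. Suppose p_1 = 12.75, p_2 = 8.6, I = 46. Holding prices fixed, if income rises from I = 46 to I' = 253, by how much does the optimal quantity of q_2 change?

MU_q_1/MU_q_2 = (q_2)/(5·q_1); tangency sets this equal to p_1/p_2.
So p_2·q_2 = 5·p_1·q_1; combined with the budget, a share 1/6 of income goes to q_1.
Demand: q_1*(p_1,p_2,I) = 1/6·I/p_1 and q_2* = 5/6·I/p_2.
At p_1=12.75, p_2=8.6, I=46: q_2* = 5/6·46/8.6 = 4.4574.
At I' = 253: q_2* = 24.5155. Change: 24.5155 − 4.4574 = 20.0581.

Δq_2* = 20.0581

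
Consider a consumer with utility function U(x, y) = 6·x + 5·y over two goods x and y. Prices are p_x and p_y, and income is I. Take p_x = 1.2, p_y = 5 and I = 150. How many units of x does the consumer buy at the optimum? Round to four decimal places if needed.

Linear utility — the consumer picks whichever good has higher MU/price: 6/1.2 = 5 vs 5/5 = 1.
x gives more utility per dollar, so spend all income on x: x* = I/p_x, y* = 0.
Numerically: x* = 125, y* = 0.

x* = 125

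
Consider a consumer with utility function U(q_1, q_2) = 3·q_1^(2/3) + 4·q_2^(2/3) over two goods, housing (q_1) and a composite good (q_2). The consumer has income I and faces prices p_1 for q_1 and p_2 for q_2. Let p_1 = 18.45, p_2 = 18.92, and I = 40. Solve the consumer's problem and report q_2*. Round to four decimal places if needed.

q_2* = 1.4645

MU_q_1 ∝ 3·q_1^(-1/3), MU_q_2 ∝ 4·q_2^(-1/3), so MRS = (3/4)·(q_2/q_1)^(1/3) = p_1/p_2.
Solve for the ratio: q_2/q_1 = [(4/3)·p_1/p_2]^(3).
With the ratio pinned down, the budget gives q_1* = I/(p_1 + p_2·(q_2/q_1)) and q_2* = (q_2/q_1)·q_1*.
Numerically q_2/q_1 = 2.198072, so q_1* = 40/(18.45 + 18.92·2.198072) = 0.6663 and q_2* = 2.198072·0.6663 = 1.4645.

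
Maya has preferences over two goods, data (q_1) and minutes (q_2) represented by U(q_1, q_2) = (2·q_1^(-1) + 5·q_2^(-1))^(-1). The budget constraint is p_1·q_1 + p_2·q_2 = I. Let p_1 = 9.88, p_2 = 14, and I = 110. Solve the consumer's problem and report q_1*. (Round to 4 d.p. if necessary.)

From the CES first-order condition, (2/5)·(q_2/q_1)^(2) = p_1/p_2.
Solve for the ratio: q_2/q_1 = [(5/2)·p_1/p_2]^(0.5).
Substitute q_2 = (q_2/q_1)·q_1 into the budget: q_1* = I/(p_1 + p_2·(q_2/q_1)).
Numerically q_2/q_1 = 1.328264, so q_1* = 110/(9.88 + 14·1.328264) = 3.8629.

q_1* = 3.8629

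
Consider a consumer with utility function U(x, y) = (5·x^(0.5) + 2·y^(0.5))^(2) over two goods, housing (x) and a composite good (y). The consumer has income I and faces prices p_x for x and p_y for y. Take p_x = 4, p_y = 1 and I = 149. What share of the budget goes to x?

share on x = 0.6098

MRS = MU_x/MU_y = (5/2)·(y/x)^(0.5). Set equal to p_x/p_y.
Hence y/x = ((2/5)·p_x/p_y)^(1/(0.5)), i.e. raised to the 2 power.
Substitute y = (y/x)·x into the budget: x* = I/(p_x + p_y·(y/x)).
Numerically y/x = 2.56, so x* = 149/(4 + 1·2.56) = 22.7134 and y* = 2.56·22.7134 = 58.1463.
Expenditure on x: 4·22.7134 = 90.8537; share = 0.6098.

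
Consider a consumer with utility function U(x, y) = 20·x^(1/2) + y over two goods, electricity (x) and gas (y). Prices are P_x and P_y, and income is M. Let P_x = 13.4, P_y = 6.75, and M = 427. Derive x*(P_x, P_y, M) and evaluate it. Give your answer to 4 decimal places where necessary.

x* = 25.3745

Utility is quasi-linear in y; the FOC for x is 10/√x = P_x/P_y.
Solve: √x = 10·P_y/P_x, so x*(P_x,P_y) = (10·P_y/P_x)², and y* = (M − P_x·x*)/P_y.
Plugging in: x* = (10·6.75/13.4)² = 25.3745.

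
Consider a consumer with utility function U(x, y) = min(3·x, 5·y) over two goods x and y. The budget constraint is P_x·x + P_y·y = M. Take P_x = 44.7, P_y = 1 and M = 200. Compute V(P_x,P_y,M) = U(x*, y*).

V = 13.245

With perfect complements, no substitution: consume in ratio x:y = 5:3.
Budget: P_x·x + P_y·(3/5)·x = M, so (5·P_x + 3·P_y)·x = 5·M.
Demand: x*(P_x,P_y,M) = 5·M/(5·P_x + 3·P_y), y* = 3·M/(5·P_x + 3·P_y).
Here 5·44.7 + 3·1 = 226.5, giving x* = 4.415 and y* = 2.649.
Utility at the optimum: U(4.415, 2.649) = 13.245.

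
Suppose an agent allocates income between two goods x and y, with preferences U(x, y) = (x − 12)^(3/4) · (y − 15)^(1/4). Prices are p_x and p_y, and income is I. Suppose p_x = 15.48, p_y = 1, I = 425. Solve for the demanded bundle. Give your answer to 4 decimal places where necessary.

x* = 22.8643, y* = 71.06

MRS = 3·(y−15)/(x−12). Tangency with p_x/p_y gives y−15 = (1/3)·(p_x/p_y)·(x−12).
Substituting into the budget: x* = 12 + 0.75·(I − 12·p_x − 15·p_y)/p_x, and y* = 15 + 0.25·(…)/p_y.
Discretionary income = 425 − 12·15.48 − 15·1 = 224.24; x* = 12 + 0.75·224.24/15.48 = 22.8643; y* = 15 + 0.25·224.24/1 = 71.06.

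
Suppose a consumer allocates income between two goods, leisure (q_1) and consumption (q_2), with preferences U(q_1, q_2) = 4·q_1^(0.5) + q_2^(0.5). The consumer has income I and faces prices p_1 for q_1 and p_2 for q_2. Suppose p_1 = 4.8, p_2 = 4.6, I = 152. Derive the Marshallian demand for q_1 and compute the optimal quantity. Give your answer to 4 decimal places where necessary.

MRS = MU_q_1/MU_q_2 = 4·(q_2/q_1)^(0.5). Set equal to p_1/p_2.
Solve for the ratio: q_2/q_1 = [(1/4)·p_1/p_2]^(2).
Substitute q_2 = (q_2/q_1)·q_1 into the budget: q_1* = I/(p_1 + p_2·(q_2/q_1)).
Numerically q_2/q_1 = 0.068053, so q_1* = 152/(4.8 + 4.6·0.068053) = 29.7279.

q_1* = 29.7279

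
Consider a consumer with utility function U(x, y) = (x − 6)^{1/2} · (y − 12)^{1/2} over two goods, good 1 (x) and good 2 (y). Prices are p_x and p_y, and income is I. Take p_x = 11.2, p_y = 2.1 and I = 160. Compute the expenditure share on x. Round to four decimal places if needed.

MRS = (y−12)/(x−6). Tangency with p_x/p_y gives y−12 = (p_x/p_y)·(x−6).
Substituting into the budget: x* = 6 + 0.5·(I − 6·p_x − 12·p_y)/p_x, and y* = 12 + 0.5·(…)/p_y.
Discretionary income = 160 − 6·11.2 − 12·2.1 = 67.6; x* = 6 + 0.5·67.6/11.2 = 9.0179; y* = 12 + 0.5·67.6/2.1 = 28.0952.
Expenditure on x: 11.2·9.0179 = 101; share = 0.6312.

share on x = 0.6312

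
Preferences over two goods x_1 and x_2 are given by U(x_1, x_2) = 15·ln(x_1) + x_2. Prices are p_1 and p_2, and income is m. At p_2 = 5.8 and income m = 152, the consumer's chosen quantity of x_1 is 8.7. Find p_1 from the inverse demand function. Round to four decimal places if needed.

Set MRS = p_1/p_2: (15/x_1)/1 = p_1/p_2.
So x_1*(p_1,p_2) = 15·p_2/p_1, independent of income; and x_2* = (m − 15·p_2)/p_2.
Set x_1* = 8.7 in the demand function and solve for p_1: p_1 = 10.

p_1 = 10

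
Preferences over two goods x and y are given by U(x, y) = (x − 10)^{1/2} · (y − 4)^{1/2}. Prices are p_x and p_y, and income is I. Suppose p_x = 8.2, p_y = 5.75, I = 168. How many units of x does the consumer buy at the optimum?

x* = 13.8415

Discretionary income = 168 − 10·8.2 − 4·5.75 = 63; x* = 10 + 0.5·63/8.2 = 13.8415.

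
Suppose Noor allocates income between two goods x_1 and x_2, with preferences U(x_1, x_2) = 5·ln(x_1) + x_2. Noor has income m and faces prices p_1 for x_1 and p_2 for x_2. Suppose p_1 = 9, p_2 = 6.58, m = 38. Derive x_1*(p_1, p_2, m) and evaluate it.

At the given prices: x_1* = 5·6.58/9 = 3.6556.

x_1* = 3.6556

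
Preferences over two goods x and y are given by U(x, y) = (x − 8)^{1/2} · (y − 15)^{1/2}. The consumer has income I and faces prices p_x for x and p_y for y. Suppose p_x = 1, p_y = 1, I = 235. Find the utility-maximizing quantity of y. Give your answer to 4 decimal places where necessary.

This is Cobb-Douglas in (x−8, y−15): tangency gives 0.5·p_y·(y−15) = 0.5·p_x·(x−8).
After buying the subsistence bundle (8, 15), a share 0.5 of the remaining income goes to x: x* = 8 + 0.5·(I − 8p_x − 15p_y)/p_x.
Discretionary income = 235 − 8·1 − 15·1 = 212; y* = 15 + 0.5·212/1 = 121.

y* = 121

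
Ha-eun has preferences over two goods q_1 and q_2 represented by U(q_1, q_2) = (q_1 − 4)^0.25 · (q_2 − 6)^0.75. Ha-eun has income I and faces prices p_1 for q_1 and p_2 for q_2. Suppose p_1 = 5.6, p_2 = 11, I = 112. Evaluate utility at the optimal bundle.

MRS = (1/3)·(q_2−6)/(q_1−4). Tangency with p_1/p_2 gives q_2−6 = 3·(p_1/p_2)·(q_1−4).
After buying the subsistence bundle (4, 6), a share 0.25 of the remaining income goes to q_1: q_1* = 4 + 0.25·(I − 4p_1 − 6p_2)/p_1.
Discretionary income = 112 − 4·5.6 − 6·11 = 23.6; q_1* = 4 + 0.25·23.6/5.6 = 5.0536; q_2* = 6 + 0.75·23.6/11 = 7.6091.
Utility at the optimum: U(5.0536, 7.6091) = 1.4474.

V = 1.4474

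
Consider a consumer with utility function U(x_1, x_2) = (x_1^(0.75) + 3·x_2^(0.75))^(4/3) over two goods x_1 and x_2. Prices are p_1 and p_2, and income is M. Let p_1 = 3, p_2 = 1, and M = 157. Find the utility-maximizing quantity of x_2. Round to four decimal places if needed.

MU_x_1 ∝ x_1^(-0.25), MU_x_2 ∝ 3·x_2^(-0.25), so MRS = (1/3)·(x_2/x_1)^(0.25) = p_1/p_2.
Solve for the ratio: x_2/x_1 = [3·p_1/p_2]^(4).
With the ratio pinned down, the budget gives x_1* = M/(p_1 + p_2·(x_2/x_1)) and x_2* = (x_2/x_1)·x_1*.
Numerically x_2/x_1 = 6561, so x_1* = 157/(3 + 1·6561) = 0.0239 and x_2* = 6561·0.0239 = 156.9282.

x_2* = 156.9282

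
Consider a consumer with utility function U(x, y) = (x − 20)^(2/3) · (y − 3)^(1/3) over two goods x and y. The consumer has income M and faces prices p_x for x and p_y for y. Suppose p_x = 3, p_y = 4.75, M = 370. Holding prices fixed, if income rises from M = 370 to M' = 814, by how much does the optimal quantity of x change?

Let x' = x−20, y' = y−3. MRS = 2·y'/x' = p_x/p_y.
Substituting into the budget: x* = 20 + 2/3·(M − 20·p_x − 3·p_y)/p_x, and y* = 3 + 1/3·(…)/p_y.
Discretionary income = 370 − 20·3 − 3·4.75 = 295.75; x* = 20 + 2/3·295.75/3 = 85.7222.
At M' = 814: x* = 184.3889. Change: 184.3889 − 85.7222 = 98.6667.

Δx* = 98.6667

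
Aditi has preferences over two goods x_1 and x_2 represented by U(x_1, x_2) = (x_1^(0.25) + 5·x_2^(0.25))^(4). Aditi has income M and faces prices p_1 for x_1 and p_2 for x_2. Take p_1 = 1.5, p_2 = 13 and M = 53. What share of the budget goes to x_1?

From the CES first-order condition, (1/5)·(x_2/x_1)^(0.75) = p_1/p_2.
Hence x_2/x_1 = (5·p_1/p_2)^(1/(0.75)), i.e. raised to the 4/3 power.
Substitute x_2 = (x_2/x_1)·x_1 into the budget: x_1* = M/(p_1 + p_2·(x_2/x_1)).
Numerically x_2/x_1 = 0.480276, so x_1* = 53/(1.5 + 13·0.480276) = 6.8444 and x_2* = 0.480276·6.8444 = 3.2872.
Expenditure on x_1: 1.5·6.8444 = 10.2666; share = 0.1937.

share on x_1 = 0.1937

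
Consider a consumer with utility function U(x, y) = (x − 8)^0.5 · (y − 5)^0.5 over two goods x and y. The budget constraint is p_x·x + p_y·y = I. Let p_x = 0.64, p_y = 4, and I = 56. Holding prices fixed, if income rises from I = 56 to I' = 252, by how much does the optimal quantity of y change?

Δy* = 24.5

Discretionary income = 56 − 8·0.64 − 5·4 = 30.88; y* = 5 + 0.5·30.88/4 = 8.86.
At I' = 252: y* = 33.36. Change: 33.36 − 8.86 = 24.5.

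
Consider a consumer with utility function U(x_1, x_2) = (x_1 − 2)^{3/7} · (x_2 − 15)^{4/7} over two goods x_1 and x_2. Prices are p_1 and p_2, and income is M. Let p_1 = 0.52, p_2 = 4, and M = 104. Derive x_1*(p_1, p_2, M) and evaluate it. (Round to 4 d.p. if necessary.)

x_1* = 37.4066

This is Cobb-Douglas in (x_1−2, x_2−15): tangency gives 3/7·p_2·(x_2−15) = 4/7·p_1·(x_1−2).
Substituting into the budget: x_1* = 2 + 3/7·(M − 2·p_1 − 15·p_2)/p_1, and x_2* = 15 + 4/7·(…)/p_2.
Discretionary income = 104 − 2·0.52 − 15·4 = 42.96; x_1* = 2 + 3/7·42.96/0.52 = 37.4066.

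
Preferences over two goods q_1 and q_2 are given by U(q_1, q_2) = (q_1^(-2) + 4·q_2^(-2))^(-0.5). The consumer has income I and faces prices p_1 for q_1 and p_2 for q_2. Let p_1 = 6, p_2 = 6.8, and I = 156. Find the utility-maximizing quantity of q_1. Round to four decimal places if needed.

q_1* = 9.5394

With the ratio pinned down, the budget gives q_1* = I/(p_1 + p_2·(q_2/q_1)) and q_2* = (q_2/q_1)·q_1*.
Numerically q_2/q_1 = 1.522536, so q_1* = 156/(6 + 6.8·1.522536) = 9.5394.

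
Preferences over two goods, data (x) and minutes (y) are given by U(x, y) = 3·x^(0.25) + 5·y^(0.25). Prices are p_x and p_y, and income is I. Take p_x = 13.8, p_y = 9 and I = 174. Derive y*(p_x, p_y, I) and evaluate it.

y* = 13.4366

MU_x ∝ 3·x^(-0.75), MU_y ∝ 5·y^(-0.75), so MRS = (3/5)·(y/x)^(0.75) = p_x/p_y.
Hence y/x = ((5/3)·p_x/p_y)^(1/(0.75)), i.e. raised to the 4/3 power.
With the ratio pinned down, the budget gives x* = I/(p_x + p_y·(y/x)) and y* = (y/x)·x*.
Numerically y/x = 3.493927, so x* = 174/(13.8 + 9·3.493927) = 3.8457 and y* = 3.493927·3.8457 = 13.4366.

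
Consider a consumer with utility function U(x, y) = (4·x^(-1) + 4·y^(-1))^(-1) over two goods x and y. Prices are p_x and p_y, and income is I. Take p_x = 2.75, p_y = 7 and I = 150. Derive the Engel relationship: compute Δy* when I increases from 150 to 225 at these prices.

Δy* = 6.5862

MRS = MU_x/MU_y = (y/x)^(2). Set equal to p_x/p_y.
Solve for the ratio: y/x = [p_x/p_y]^(0.5).
Substitute y = (y/x)·x into the budget: x* = I/(p_x + p_y·(y/x)).
Numerically y/x = 0.626783, so x* = 150/(2.75 + 7·0.626783) = 21.0158 and y* = 0.626783·21.0158 = 13.1724.
At I' = 225: y* = 19.7585. Change: 19.7585 − 13.1724 = 6.5862.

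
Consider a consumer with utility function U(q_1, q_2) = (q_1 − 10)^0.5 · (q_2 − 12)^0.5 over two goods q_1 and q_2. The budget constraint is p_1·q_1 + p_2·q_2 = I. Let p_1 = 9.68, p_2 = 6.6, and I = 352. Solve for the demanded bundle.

q_1* = 19.0909, q_2* = 25.3333

MRS = (q_2−12)/(q_1−10). Tangency with p_1/p_2 gives q_2−12 = (p_1/p_2)·(q_1−10).
After buying the subsistence bundle (10, 12), a share 0.5 of the remaining income goes to q_1: q_1* = 10 + 0.5·(I − 10p_1 − 12p_2)/p_1.
Discretionary income = 352 − 10·9.68 − 12·6.6 = 176; q_1* = 10 + 0.5·176/9.68 = 19.0909; q_2* = 12 + 0.5·176/6.6 = 25.3333.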